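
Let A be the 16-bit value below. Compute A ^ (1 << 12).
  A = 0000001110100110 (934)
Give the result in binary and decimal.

Mask = 1 << 12 = 0001000000000000
Bit 12 of A is 0; XOR with the mask flips it to 1.
  0000001110100110
^ 0001000000000000
------------------
  0001001110100110

Answer: 0001001110100110 (5030)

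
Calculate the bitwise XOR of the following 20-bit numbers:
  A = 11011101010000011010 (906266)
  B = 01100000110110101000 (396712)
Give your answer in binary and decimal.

Apply ^ to each column (1 where bits differ):
  11011101010000011010
^ 01100000110110101000
----------------------
  10111101100110110010

Answer: 10111101100110110010 (776626)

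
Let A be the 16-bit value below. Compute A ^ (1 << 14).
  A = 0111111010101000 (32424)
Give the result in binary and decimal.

Mask = 1 << 14 = 0100000000000000
Bit 14 of A is 1; XOR with the mask flips it to 0.
  0111111010101000
^ 0100000000000000
------------------
  0011111010101000

Answer: 0011111010101000 (16040)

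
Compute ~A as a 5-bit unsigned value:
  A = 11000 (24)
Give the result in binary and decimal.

Flip each bit (0->1, 1->0):
  11000
  00111

Answer: 00111 (7)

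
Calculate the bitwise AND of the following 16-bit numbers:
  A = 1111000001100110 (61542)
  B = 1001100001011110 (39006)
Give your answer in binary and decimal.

Apply & to each column (1 only where both bits are 1):
  1111000001100110
& 1001100001011110
------------------
  1001000001000110

Answer: 1001000001000110 (36934)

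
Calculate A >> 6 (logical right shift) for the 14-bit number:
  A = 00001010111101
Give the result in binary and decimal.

Logical shift right by 6: drop the bottom 6 bit(s), prepend 6 zero(s) on the left.
  00001010111101  ->  keep [00001010], discard [111101], prepend 000000
= 00000000001010

Answer: 00000000001010 (10)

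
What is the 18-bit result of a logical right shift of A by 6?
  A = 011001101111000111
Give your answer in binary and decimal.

Logical shift right by 6: drop the bottom 6 bit(s), prepend 6 zero(s) on the left.
  011001101111000111  ->  keep [011001101111], discard [000111], prepend 000000
= 000000011001101111

Answer: 000000011001101111 (1647)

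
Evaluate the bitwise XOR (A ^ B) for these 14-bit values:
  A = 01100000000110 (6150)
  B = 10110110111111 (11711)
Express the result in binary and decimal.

Apply ^ to each column (1 where bits differ):
  01100000000110
^ 10110110111111
----------------
  11010110111001

Answer: 11010110111001 (13753)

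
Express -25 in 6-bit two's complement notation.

1. Binary of +25:  011001
2. Invert bits:     100110
3. Add 1:           100111

Answer: 100111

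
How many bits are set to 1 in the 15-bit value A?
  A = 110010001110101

110010001110101
1-bits at positions (from bit 0 = LSB): 0, 2, 4, 5, 6, 10, 13, 14
Count = 8

Answer: 8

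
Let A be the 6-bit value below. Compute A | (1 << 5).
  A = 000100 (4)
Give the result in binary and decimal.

Mask = 1 << 5 = 100000
Bit 5 of A is 0, so OR-ing with the mask flips it to 1.
  000100
| 100000
--------
  100100

Answer: 100100 (36)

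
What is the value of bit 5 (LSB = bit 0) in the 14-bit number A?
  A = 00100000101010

Bit 5 is the 6th from the right.
  00100000101010
          ^
That bit is 1.

Answer: 1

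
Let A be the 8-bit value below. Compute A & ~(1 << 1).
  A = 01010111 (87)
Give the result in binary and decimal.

Mask = ~(1 << 1) = 11111101
Bit 1 of A is 1, so AND-ing with the mask clears it to 0.
  01010111
& 11111101
----------
  01010101

Answer: 01010101 (85)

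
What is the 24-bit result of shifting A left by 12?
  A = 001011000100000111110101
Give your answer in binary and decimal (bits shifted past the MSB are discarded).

Shift left by 12: drop the top 12 bit(s), append 12 zero(s) on the right.
  001011000100000111110101  ->  discard [001011000100], keep [000111110101], append 000000000000
= 000111110101000000000000

Answer: 000111110101000000000000 (2052096)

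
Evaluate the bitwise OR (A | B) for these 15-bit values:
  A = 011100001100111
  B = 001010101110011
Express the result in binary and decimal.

Apply | to each column (1 where either bit is 1):
  011100001100111
| 001010101110011
-----------------
  011110101110111

Answer: 011110101110111 (15735)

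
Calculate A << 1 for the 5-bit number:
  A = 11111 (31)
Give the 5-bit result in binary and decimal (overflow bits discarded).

Shift left by 1: drop the top 1 bit(s), append 1 zero(s) on the right.
  11111  ->  discard [1], keep [1111], append 0
= 11110

Answer: 11110 (30)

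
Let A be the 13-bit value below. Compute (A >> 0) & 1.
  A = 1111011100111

Bit 0 is the 1st from the right.
  1111011100111
              ^
That bit is 1.

Answer: 1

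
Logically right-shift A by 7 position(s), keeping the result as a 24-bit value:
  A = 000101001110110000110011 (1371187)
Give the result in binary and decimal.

Logical shift right by 7: drop the bottom 7 bit(s), prepend 7 zero(s) on the left.
  000101001110110000110011  ->  keep [00010100111011000], discard [0110011], prepend 0000000
= 000000000010100111011000

Answer: 000000000010100111011000 (10712)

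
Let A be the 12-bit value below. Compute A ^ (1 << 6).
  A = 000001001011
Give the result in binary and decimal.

Mask = 1 << 6 = 000001000000
Bit 6 of A is 1; XOR with the mask flips it to 0.
  000001001011
^ 000001000000
--------------
  000000001011

Answer: 000000001011 (11)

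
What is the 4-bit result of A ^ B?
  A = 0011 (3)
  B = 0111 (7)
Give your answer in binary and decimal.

Apply ^ to each column (1 where bits differ):
  0011
^ 0111
------
  0100

Answer: 0100 (4)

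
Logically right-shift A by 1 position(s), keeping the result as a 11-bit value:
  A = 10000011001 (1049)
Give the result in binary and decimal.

Logical shift right by 1: drop the bottom 1 bit(s), prepend 1 zero(s) on the left.
  10000011001  ->  keep [1000001100], discard [1], prepend 0
= 01000001100

Answer: 01000001100 (524)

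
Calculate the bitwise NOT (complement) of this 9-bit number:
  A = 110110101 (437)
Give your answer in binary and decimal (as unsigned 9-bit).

Flip each bit (0->1, 1->0):
  110110101
  001001010

Answer: 001001010 (74)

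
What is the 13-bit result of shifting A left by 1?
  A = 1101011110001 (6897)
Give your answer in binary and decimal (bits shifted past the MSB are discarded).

Shift left by 1: drop the top 1 bit(s), append 1 zero(s) on the right.
  1101011110001  ->  discard [1], keep [101011110001], append 0
= 1010111100010

Answer: 1010111100010 (5602)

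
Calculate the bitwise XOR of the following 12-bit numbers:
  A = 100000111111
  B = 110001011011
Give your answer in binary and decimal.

Apply ^ to each column (1 where bits differ):
  100000111111
^ 110001011011
--------------
  010001100100

Answer: 010001100100 (1124)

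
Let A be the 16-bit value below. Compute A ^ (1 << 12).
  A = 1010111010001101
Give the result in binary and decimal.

Mask = 1 << 12 = 0001000000000000
Bit 12 of A is 0; XOR with the mask flips it to 1.
  1010111010001101
^ 0001000000000000
------------------
  1011111010001101

Answer: 1011111010001101 (48781)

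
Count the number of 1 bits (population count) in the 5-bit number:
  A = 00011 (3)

00011
1-bits at positions (from bit 0 = LSB): 0, 1
Count = 2

Answer: 2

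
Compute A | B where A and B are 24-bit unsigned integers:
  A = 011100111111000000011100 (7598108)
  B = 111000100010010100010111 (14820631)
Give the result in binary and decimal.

Apply | to each column (1 where either bit is 1):
  011100111111000000011100
| 111000100010010100010111
--------------------------
  111100111111010100011111

Answer: 111100111111010100011111 (15987999)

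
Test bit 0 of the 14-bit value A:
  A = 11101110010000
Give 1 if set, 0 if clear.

Bit 0 is the 1st from the right.
  11101110010000
               ^
That bit is 0.

Answer: 0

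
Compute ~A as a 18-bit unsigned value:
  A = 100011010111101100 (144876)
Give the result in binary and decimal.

Flip each bit (0->1, 1->0):
  100011010111101100
  011100101000010011

Answer: 011100101000010011 (117267)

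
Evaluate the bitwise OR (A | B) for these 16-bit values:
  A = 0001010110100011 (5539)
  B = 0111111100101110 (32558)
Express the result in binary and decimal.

Apply | to each column (1 where either bit is 1):
  0001010110100011
| 0111111100101110
------------------
  0111111110101111

Answer: 0111111110101111 (32687)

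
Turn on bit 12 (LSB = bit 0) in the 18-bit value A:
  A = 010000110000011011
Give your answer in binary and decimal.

Mask = 1 << 12 = 000001000000000000
Bit 12 of A is 0, so OR-ing with the mask flips it to 1.
  010000110000011011
| 000001000000000000
--------------------
  010001110000011011

Answer: 010001110000011011 (72731)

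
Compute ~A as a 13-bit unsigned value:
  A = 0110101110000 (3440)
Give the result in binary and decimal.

Flip each bit (0->1, 1->0):
  0110101110000
  1001010001111

Answer: 1001010001111 (4751)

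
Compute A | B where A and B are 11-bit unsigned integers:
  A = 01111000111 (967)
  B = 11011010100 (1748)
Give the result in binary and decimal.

Apply | to each column (1 where either bit is 1):
  01111000111
| 11011010100
-------------
  11111010111

Answer: 11111010111 (2007)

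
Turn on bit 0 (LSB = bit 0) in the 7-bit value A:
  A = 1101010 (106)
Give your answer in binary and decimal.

Mask = 1 << 0 = 0000001
Bit 0 of A is 0, so OR-ing with the mask flips it to 1.
  1101010
| 0000001
---------
  1101011

Answer: 1101011 (107)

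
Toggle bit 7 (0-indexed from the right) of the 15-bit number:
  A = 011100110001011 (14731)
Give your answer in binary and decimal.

Mask = 1 << 7 = 000000010000000
Bit 7 of A is 1; XOR with the mask flips it to 0.
  011100110001011
^ 000000010000000
-----------------
  011100100001011

Answer: 011100100001011 (14603)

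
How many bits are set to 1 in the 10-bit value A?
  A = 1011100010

1011100010
1-bits at positions (from bit 0 = LSB): 1, 5, 6, 7, 9
Count = 5

Answer: 5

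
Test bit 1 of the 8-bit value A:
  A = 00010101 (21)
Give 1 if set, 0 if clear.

Bit 1 is the 2nd from the right.
  00010101
        ^
That bit is 0.

Answer: 0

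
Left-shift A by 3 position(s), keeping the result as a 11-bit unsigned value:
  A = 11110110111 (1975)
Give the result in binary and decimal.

Shift left by 3: drop the top 3 bit(s), append 3 zero(s) on the right.
  11110110111  ->  discard [111], keep [10110111], append 000
= 10110111000

Answer: 10110111000 (1464)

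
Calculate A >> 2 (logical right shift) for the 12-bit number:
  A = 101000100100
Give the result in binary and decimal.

Logical shift right by 2: drop the bottom 2 bit(s), prepend 2 zero(s) on the left.
  101000100100  ->  keep [1010001001], discard [00], prepend 00
= 001010001001

Answer: 001010001001 (649)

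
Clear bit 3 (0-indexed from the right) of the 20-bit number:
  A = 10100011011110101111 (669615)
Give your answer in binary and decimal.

Mask = ~(1 << 3) = 11111111111111110111
Bit 3 of A is 1, so AND-ing with the mask clears it to 0.
  10100011011110101111
& 11111111111111110111
----------------------
  10100011011110100111

Answer: 10100011011110100111 (669607)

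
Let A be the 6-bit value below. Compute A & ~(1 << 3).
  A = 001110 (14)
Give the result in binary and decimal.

Mask = ~(1 << 3) = 110111
Bit 3 of A is 1, so AND-ing with the mask clears it to 0.
  001110
& 110111
--------
  000110

Answer: 000110 (6)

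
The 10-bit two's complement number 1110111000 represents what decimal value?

MSB is 1, so the value is negative. Find the magnitude:
1. Invert bits:  0001000111
2. Add 1:        0001001000  = 72
3. Apply sign:   -72

Answer: -72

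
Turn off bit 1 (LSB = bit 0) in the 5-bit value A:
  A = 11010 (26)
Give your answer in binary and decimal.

Mask = ~(1 << 1) = 11101
Bit 1 of A is 1, so AND-ing with the mask clears it to 0.
  11010
& 11101
-------
  11000

Answer: 11000 (24)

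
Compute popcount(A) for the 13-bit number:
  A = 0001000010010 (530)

0001000010010
1-bits at positions (from bit 0 = LSB): 1, 4, 9
Count = 3

Answer: 3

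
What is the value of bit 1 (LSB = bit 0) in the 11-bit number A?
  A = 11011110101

Bit 1 is the 2nd from the right.
  11011110101
           ^
That bit is 0.

Answer: 0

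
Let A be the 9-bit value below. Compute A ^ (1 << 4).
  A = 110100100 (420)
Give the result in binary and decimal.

Mask = 1 << 4 = 000010000
Bit 4 of A is 0; XOR with the mask flips it to 1.
  110100100
^ 000010000
-----------
  110110100

Answer: 110110100 (436)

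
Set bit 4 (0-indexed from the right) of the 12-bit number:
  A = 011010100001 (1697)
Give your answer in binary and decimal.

Mask = 1 << 4 = 000000010000
Bit 4 of A is 0, so OR-ing with the mask flips it to 1.
  011010100001
| 000000010000
--------------
  011010110001

Answer: 011010110001 (1713)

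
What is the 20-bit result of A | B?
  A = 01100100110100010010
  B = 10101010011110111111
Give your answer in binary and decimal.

Apply | to each column (1 where either bit is 1):
  01100100110100010010
| 10101010011110111111
----------------------
  11101110111110111111

Answer: 11101110111110111111 (978879)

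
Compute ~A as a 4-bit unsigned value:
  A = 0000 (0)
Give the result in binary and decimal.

Flip each bit (0->1, 1->0):
  0000
  1111

Answer: 1111 (15)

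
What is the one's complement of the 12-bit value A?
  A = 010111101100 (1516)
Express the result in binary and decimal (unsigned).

Flip each bit (0->1, 1->0):
  010111101100
  101000010011

Answer: 101000010011 (2579)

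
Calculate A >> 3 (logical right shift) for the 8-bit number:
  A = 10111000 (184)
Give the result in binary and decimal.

Logical shift right by 3: drop the bottom 3 bit(s), prepend 3 zero(s) on the left.
  10111000  ->  keep [10111], discard [000], prepend 000
= 00010111

Answer: 00010111 (23)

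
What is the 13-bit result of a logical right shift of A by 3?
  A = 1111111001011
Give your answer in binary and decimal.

Logical shift right by 3: drop the bottom 3 bit(s), prepend 3 zero(s) on the left.
  1111111001011  ->  keep [1111111001], discard [011], prepend 000
= 0001111111001

Answer: 0001111111001 (1017)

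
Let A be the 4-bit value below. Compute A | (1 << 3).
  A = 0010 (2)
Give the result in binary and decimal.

Mask = 1 << 3 = 1000
Bit 3 of A is 0, so OR-ing with the mask flips it to 1.
  0010
| 1000
------
  1010

Answer: 1010 (10)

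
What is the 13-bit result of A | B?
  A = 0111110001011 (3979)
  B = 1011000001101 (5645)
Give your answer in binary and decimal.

Apply | to each column (1 where either bit is 1):
  0111110001011
| 1011000001101
---------------
  1111110001111

Answer: 1111110001111 (8079)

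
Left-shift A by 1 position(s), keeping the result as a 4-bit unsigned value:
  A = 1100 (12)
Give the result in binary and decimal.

Shift left by 1: drop the top 1 bit(s), append 1 zero(s) on the right.
  1100  ->  discard [1], keep [100], append 0
= 1000

Answer: 1000 (8)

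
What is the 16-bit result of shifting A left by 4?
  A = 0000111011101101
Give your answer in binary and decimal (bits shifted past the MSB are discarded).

Shift left by 4: drop the top 4 bit(s), append 4 zero(s) on the right.
  0000111011101101  ->  discard [0000], keep [111011101101], append 0000
= 1110111011010000

Answer: 1110111011010000 (61136)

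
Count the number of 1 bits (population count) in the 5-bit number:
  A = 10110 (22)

10110
1-bits at positions (from bit 0 = LSB): 1, 2, 4
Count = 3

Answer: 3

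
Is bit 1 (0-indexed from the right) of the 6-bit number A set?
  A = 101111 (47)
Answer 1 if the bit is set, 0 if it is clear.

Bit 1 is the 2nd from the right.
  101111
      ^
That bit is 1.

Answer: 1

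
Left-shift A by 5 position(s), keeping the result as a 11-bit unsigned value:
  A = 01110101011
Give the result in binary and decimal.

Shift left by 5: drop the top 5 bit(s), append 5 zero(s) on the right.
  01110101011  ->  discard [01110], keep [101011], append 00000
= 10101100000

Answer: 10101100000 (1376)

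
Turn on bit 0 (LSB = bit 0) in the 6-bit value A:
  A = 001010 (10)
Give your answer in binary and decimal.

Mask = 1 << 0 = 000001
Bit 0 of A is 0, so OR-ing with the mask flips it to 1.
  001010
| 000001
--------
  001011

Answer: 001011 (11)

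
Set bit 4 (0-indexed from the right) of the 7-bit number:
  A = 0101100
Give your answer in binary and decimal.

Mask = 1 << 4 = 0010000
Bit 4 of A is 0, so OR-ing with the mask flips it to 1.
  0101100
| 0010000
---------
  0111100

Answer: 0111100 (60)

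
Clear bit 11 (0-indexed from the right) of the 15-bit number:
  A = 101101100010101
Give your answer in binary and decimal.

Mask = ~(1 << 11) = 111011111111111
Bit 11 of A is 1, so AND-ing with the mask clears it to 0.
  101101100010101
& 111011111111111
-----------------
  101001100010101

Answer: 101001100010101 (21269)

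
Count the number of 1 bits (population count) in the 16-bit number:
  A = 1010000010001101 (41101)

1010000010001101
1-bits at positions (from bit 0 = LSB): 0, 2, 3, 7, 13, 15
Count = 6

Answer: 6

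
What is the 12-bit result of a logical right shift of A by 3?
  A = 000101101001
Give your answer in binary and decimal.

Logical shift right by 3: drop the bottom 3 bit(s), prepend 3 zero(s) on the left.
  000101101001  ->  keep [000101101], discard [001], prepend 000
= 000000101101

Answer: 000000101101 (45)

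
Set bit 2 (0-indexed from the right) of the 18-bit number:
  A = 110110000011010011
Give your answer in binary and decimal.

Mask = 1 << 2 = 000000000000000100
Bit 2 of A is 0, so OR-ing with the mask flips it to 1.
  110110000011010011
| 000000000000000100
--------------------
  110110000011010111

Answer: 110110000011010111 (221399)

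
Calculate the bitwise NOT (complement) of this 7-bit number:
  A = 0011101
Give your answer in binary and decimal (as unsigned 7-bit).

Flip each bit (0->1, 1->0):
  0011101
  1100010

Answer: 1100010 (98)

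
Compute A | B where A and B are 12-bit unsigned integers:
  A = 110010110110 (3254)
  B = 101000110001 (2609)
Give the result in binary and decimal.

Apply | to each column (1 where either bit is 1):
  110010110110
| 101000110001
--------------
  111010110111

Answer: 111010110111 (3767)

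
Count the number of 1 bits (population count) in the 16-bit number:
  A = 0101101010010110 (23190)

0101101010010110
1-bits at positions (from bit 0 = LSB): 1, 2, 4, 7, 9, 11, 12, 14
Count = 8

Answer: 8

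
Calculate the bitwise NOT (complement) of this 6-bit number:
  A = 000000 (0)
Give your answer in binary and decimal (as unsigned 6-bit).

Flip each bit (0->1, 1->0):
  000000
  111111

Answer: 111111 (63)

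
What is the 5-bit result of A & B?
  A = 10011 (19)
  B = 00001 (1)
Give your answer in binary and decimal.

Apply & to each column (1 only where both bits are 1):
  10011
& 00001
-------
  00001

Answer: 00001 (1)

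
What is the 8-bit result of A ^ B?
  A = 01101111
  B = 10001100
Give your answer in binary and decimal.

Apply ^ to each column (1 where bits differ):
  01101111
^ 10001100
----------
  11100011

Answer: 11100011 (227)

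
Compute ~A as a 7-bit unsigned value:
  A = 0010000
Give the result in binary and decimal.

Flip each bit (0->1, 1->0):
  0010000
  1101111

Answer: 1101111 (111)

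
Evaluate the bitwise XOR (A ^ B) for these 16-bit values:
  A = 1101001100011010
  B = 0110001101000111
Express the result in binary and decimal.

Apply ^ to each column (1 where bits differ):
  1101001100011010
^ 0110001101000111
------------------
  1011000001011101

Answer: 1011000001011101 (45149)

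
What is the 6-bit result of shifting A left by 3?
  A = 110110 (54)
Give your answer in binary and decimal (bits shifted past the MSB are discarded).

Shift left by 3: drop the top 3 bit(s), append 3 zero(s) on the right.
  110110  ->  discard [110], keep [110], append 000
= 110000

Answer: 110000 (48)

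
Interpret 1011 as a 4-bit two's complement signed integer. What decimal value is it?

MSB is 1, so the value is negative. Find the magnitude:
1. Invert bits:  0100
2. Add 1:        0101  = 5
3. Apply sign:   -5

Answer: -5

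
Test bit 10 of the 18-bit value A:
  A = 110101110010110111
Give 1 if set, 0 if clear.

Bit 10 is the 11th from the right.
  110101110010110111
         ^
That bit is 1.

Answer: 1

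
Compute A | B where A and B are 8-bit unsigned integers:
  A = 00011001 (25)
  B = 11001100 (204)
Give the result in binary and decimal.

Apply | to each column (1 where either bit is 1):
  00011001
| 11001100
----------
  11011101

Answer: 11011101 (221)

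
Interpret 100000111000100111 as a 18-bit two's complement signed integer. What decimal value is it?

MSB is 1, so the value is negative. Find the magnitude:
1. Invert bits:  011111000111011000
2. Add 1:        011111000111011001  = 127449
3. Apply sign:   -127449

Answer: -127449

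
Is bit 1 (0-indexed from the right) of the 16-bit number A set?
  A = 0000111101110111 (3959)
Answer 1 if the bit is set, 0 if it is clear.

Bit 1 is the 2nd from the right.
  0000111101110111
                ^
That bit is 1.

Answer: 1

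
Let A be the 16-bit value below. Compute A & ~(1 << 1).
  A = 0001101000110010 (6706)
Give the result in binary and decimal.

Mask = ~(1 << 1) = 1111111111111101
Bit 1 of A is 1, so AND-ing with the mask clears it to 0.
  0001101000110010
& 1111111111111101
------------------
  0001101000110000

Answer: 0001101000110000 (6704)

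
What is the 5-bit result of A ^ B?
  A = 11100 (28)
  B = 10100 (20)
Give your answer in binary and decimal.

Apply ^ to each column (1 where bits differ):
  11100
^ 10100
-------
  01000

Answer: 01000 (8)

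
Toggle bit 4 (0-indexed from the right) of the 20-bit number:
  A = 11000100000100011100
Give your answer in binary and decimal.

Mask = 1 << 4 = 00000000000000010000
Bit 4 of A is 1; XOR with the mask flips it to 0.
  11000100000100011100
^ 00000000000000010000
----------------------
  11000100000100001100

Answer: 11000100000100001100 (803084)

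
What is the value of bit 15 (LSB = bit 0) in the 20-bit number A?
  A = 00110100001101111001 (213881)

Bit 15 is the 16th from the right.
  00110100001101111001
      ^
That bit is 0.

Answer: 0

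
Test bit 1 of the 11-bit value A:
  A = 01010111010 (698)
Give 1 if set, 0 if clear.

Bit 1 is the 2nd from the right.
  01010111010
           ^
That bit is 1.

Answer: 1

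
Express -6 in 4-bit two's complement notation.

1. Binary of +6:  0110
2. Invert bits:     1001
3. Add 1:           1010

Answer: 1010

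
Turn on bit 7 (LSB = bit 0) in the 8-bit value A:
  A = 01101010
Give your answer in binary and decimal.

Mask = 1 << 7 = 10000000
Bit 7 of A is 0, so OR-ing with the mask flips it to 1.
  01101010
| 10000000
----------
  11101010

Answer: 11101010 (234)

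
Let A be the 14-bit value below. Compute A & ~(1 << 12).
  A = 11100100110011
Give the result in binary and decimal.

Mask = ~(1 << 12) = 10111111111111
Bit 12 of A is 1, so AND-ing with the mask clears it to 0.
  11100100110011
& 10111111111111
----------------
  10100100110011

Answer: 10100100110011 (10547)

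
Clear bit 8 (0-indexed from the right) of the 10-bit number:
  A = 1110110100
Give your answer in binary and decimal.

Mask = ~(1 << 8) = 1011111111
Bit 8 of A is 1, so AND-ing with the mask clears it to 0.
  1110110100
& 1011111111
------------
  1010110100

Answer: 1010110100 (692)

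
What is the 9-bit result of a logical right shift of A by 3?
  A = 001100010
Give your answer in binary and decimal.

Logical shift right by 3: drop the bottom 3 bit(s), prepend 3 zero(s) on the left.
  001100010  ->  keep [001100], discard [010], prepend 000
= 000001100

Answer: 000001100 (12)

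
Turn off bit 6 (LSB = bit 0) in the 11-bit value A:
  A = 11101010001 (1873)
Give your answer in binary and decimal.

Mask = ~(1 << 6) = 11110111111
Bit 6 of A is 1, so AND-ing with the mask clears it to 0.
  11101010001
& 11110111111
-------------
  11100010001

Answer: 11100010001 (1809)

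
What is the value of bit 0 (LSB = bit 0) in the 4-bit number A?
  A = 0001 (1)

Bit 0 is the 1st from the right.
  0001
     ^
That bit is 1.

Answer: 1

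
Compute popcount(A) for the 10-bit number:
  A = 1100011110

1100011110
1-bits at positions (from bit 0 = LSB): 1, 2, 3, 4, 8, 9
Count = 6

Answer: 6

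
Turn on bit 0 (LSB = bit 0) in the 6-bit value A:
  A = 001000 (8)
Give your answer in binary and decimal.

Mask = 1 << 0 = 000001
Bit 0 of A is 0, so OR-ing with the mask flips it to 1.
  001000
| 000001
--------
  001001

Answer: 001001 (9)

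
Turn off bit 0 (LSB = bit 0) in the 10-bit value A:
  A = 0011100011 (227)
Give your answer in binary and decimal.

Mask = ~(1 << 0) = 1111111110
Bit 0 of A is 1, so AND-ing with the mask clears it to 0.
  0011100011
& 1111111110
------------
  0011100010

Answer: 0011100010 (226)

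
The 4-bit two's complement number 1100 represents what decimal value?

MSB is 1, so the value is negative. Find the magnitude:
1. Invert bits:  0011
2. Add 1:        0100  = 4
3. Apply sign:   -4

Answer: -4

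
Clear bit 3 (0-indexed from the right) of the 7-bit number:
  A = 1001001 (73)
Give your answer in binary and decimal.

Mask = ~(1 << 3) = 1110111
Bit 3 of A is 1, so AND-ing with the mask clears it to 0.
  1001001
& 1110111
---------
  1000001

Answer: 1000001 (65)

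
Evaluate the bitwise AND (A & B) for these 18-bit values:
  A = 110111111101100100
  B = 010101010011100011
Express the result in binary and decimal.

Apply & to each column (1 only where both bits are 1):
  110111111101100100
& 010101010011100011
--------------------
  010101010001100000

Answer: 010101010001100000 (87136)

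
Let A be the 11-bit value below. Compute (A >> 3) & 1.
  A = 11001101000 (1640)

Bit 3 is the 4th from the right.
  11001101000
         ^
That bit is 1.

Answer: 1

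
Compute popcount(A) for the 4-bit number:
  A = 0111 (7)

0111
1-bits at positions (from bit 0 = LSB): 0, 1, 2
Count = 3

Answer: 3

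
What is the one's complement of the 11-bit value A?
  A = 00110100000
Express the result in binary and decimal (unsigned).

Flip each bit (0->1, 1->0):
  00110100000
  11001011111

Answer: 11001011111 (1631)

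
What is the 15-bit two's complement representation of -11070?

1. Binary of +11070:  010101100111110
2. Invert bits:     101010011000001
3. Add 1:           101010011000010

Answer: 101010011000010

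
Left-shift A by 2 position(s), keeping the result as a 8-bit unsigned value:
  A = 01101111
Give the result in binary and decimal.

Shift left by 2: drop the top 2 bit(s), append 2 zero(s) on the right.
  01101111  ->  discard [01], keep [101111], append 00
= 10111100

Answer: 10111100 (188)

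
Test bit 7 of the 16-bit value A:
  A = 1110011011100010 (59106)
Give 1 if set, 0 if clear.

Bit 7 is the 8th from the right.
  1110011011100010
          ^
That bit is 1.

Answer: 1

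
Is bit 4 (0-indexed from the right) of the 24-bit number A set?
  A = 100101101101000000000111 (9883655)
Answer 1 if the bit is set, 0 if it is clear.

Bit 4 is the 5th from the right.
  100101101101000000000111
                     ^
That bit is 0.

Answer: 0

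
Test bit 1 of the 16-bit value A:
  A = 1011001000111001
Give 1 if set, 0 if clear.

Bit 1 is the 2nd from the right.
  1011001000111001
                ^
That bit is 0.

Answer: 0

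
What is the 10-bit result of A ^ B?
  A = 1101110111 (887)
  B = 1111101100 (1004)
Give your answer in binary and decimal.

Apply ^ to each column (1 where bits differ):
  1101110111
^ 1111101100
------------
  0010011011

Answer: 0010011011 (155)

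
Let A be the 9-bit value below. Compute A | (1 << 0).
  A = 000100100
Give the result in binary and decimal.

Mask = 1 << 0 = 000000001
Bit 0 of A is 0, so OR-ing with the mask flips it to 1.
  000100100
| 000000001
-----------
  000100101

Answer: 000100101 (37)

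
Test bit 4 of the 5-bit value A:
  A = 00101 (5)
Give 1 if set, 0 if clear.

Bit 4 is the 5th from the right.
  00101
  ^
That bit is 0.

Answer: 0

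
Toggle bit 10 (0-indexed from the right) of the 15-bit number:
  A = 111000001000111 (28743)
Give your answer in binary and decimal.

Mask = 1 << 10 = 000010000000000
Bit 10 of A is 0; XOR with the mask flips it to 1.
  111000001000111
^ 000010000000000
-----------------
  111010001000111

Answer: 111010001000111 (29767)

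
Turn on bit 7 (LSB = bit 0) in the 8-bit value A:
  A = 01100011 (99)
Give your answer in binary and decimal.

Mask = 1 << 7 = 10000000
Bit 7 of A is 0, so OR-ing with the mask flips it to 1.
  01100011
| 10000000
----------
  11100011

Answer: 11100011 (227)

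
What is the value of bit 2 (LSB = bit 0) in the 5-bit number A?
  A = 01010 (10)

Bit 2 is the 3rd from the right.
  01010
    ^
That bit is 0.

Answer: 0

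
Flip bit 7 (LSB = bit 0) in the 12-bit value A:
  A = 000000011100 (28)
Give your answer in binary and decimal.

Mask = 1 << 7 = 000010000000
Bit 7 of A is 0; XOR with the mask flips it to 1.
  000000011100
^ 000010000000
--------------
  000010011100

Answer: 000010011100 (156)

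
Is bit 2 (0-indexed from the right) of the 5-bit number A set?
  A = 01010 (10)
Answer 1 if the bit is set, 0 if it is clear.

Bit 2 is the 3rd from the right.
  01010
    ^
That bit is 0.

Answer: 0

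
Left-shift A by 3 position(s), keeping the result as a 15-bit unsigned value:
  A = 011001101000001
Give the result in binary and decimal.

Shift left by 3: drop the top 3 bit(s), append 3 zero(s) on the right.
  011001101000001  ->  discard [011], keep [001101000001], append 000
= 001101000001000

Answer: 001101000001000 (6664)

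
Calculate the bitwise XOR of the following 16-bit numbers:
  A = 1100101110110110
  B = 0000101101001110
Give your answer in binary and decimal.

Apply ^ to each column (1 where bits differ):
  1100101110110110
^ 0000101101001110
------------------
  1100000011111000

Answer: 1100000011111000 (49400)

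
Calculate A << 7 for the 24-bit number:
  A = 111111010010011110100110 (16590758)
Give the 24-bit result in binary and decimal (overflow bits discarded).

Shift left by 7: drop the top 7 bit(s), append 7 zero(s) on the right.
  111111010010011110100110  ->  discard [1111110], keep [10010011110100110], append 0000000
= 100100111101001100000000

Answer: 100100111101001100000000 (9687808)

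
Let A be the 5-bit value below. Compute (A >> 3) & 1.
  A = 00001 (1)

Bit 3 is the 4th from the right.
  00001
   ^
That bit is 0.

Answer: 0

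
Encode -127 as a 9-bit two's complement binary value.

1. Binary of +127:  001111111
2. Invert bits:     110000000
3. Add 1:           110000001

Answer: 110000001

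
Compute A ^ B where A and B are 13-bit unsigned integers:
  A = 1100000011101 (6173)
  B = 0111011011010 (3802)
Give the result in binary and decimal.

Apply ^ to each column (1 where bits differ):
  1100000011101
^ 0111011011010
---------------
  1011011000111

Answer: 1011011000111 (5831)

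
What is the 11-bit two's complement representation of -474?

1. Binary of +474:  00111011010
2. Invert bits:     11000100101
3. Add 1:           11000100110

Answer: 11000100110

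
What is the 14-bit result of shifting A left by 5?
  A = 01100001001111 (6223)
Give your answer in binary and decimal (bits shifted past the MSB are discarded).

Shift left by 5: drop the top 5 bit(s), append 5 zero(s) on the right.
  01100001001111  ->  discard [01100], keep [001001111], append 00000
= 00100111100000

Answer: 00100111100000 (2528)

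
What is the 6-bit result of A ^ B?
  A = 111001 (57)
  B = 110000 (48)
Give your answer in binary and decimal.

Apply ^ to each column (1 where bits differ):
  111001
^ 110000
--------
  001001

Answer: 001001 (9)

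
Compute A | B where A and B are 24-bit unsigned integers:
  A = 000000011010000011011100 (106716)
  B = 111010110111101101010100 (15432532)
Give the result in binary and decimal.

Apply | to each column (1 where either bit is 1):
  000000011010000011011100
| 111010110111101101010100
--------------------------
  111010111111101111011100

Answer: 111010111111101111011100 (15465436)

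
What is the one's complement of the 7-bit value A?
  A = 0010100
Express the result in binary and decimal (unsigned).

Flip each bit (0->1, 1->0):
  0010100
  1101011

Answer: 1101011 (107)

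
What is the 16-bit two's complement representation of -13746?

1. Binary of +13746:  0011010110110010
2. Invert bits:     1100101001001101
3. Add 1:           1100101001001110

Answer: 1100101001001110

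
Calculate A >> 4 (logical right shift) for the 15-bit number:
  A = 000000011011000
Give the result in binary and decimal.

Logical shift right by 4: drop the bottom 4 bit(s), prepend 4 zero(s) on the left.
  000000011011000  ->  keep [00000001101], discard [1000], prepend 0000
= 000000000001101

Answer: 000000000001101 (13)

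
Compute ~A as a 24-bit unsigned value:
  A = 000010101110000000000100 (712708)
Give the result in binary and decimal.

Flip each bit (0->1, 1->0):
  000010101110000000000100
  111101010001111111111011

Answer: 111101010001111111111011 (16064507)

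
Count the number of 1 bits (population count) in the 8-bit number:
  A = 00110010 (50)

00110010
1-bits at positions (from bit 0 = LSB): 1, 4, 5
Count = 3

Answer: 3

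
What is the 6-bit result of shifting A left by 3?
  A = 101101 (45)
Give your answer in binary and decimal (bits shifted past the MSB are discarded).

Shift left by 3: drop the top 3 bit(s), append 3 zero(s) on the right.
  101101  ->  discard [101], keep [101], append 000
= 101000

Answer: 101000 (40)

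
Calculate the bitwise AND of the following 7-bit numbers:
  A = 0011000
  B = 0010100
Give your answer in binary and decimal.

Apply & to each column (1 only where both bits are 1):
  0011000
& 0010100
---------
  0010000

Answer: 0010000 (16)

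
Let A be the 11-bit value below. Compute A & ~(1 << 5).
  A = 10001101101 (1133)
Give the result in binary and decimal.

Mask = ~(1 << 5) = 11111011111
Bit 5 of A is 1, so AND-ing with the mask clears it to 0.
  10001101101
& 11111011111
-------------
  10001001101

Answer: 10001001101 (1101)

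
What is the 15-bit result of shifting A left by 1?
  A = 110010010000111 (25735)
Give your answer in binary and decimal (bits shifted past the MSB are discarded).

Shift left by 1: drop the top 1 bit(s), append 1 zero(s) on the right.
  110010010000111  ->  discard [1], keep [10010010000111], append 0
= 100100100001110

Answer: 100100100001110 (18702)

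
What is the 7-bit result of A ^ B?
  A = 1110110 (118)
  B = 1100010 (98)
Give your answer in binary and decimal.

Apply ^ to each column (1 where bits differ):
  1110110
^ 1100010
---------
  0010100

Answer: 0010100 (20)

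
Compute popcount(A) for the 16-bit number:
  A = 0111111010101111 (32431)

0111111010101111
1-bits at positions (from bit 0 = LSB): 0, 1, 2, 3, 5, 7, 9, 10, 11, 12, 13, 14
Count = 12

Answer: 12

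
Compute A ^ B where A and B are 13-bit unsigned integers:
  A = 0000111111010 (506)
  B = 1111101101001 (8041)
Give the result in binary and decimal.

Apply ^ to each column (1 where bits differ):
  0000111111010
^ 1111101101001
---------------
  1111010010011

Answer: 1111010010011 (7827)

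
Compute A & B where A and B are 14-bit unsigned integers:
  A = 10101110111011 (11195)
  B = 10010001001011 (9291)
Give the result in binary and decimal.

Apply & to each column (1 only where both bits are 1):
  10101110111011
& 10010001001011
----------------
  10000000001011

Answer: 10000000001011 (8203)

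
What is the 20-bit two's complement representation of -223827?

1. Binary of +223827:  00110110101001010011
2. Invert bits:     11001001010110101100
3. Add 1:           11001001010110101101

Answer: 11001001010110101101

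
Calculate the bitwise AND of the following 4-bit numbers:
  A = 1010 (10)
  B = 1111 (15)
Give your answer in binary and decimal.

Apply & to each column (1 only where both bits are 1):
  1010
& 1111
------
  1010

Answer: 1010 (10)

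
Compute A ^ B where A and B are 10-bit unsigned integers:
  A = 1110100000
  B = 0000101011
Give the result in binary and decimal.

Apply ^ to each column (1 where bits differ):
  1110100000
^ 0000101011
------------
  1110001011

Answer: 1110001011 (907)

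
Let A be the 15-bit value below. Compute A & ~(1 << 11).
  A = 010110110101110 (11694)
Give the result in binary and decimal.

Mask = ~(1 << 11) = 111011111111111
Bit 11 of A is 1, so AND-ing with the mask clears it to 0.
  010110110101110
& 111011111111111
-----------------
  010010110101110

Answer: 010010110101110 (9646)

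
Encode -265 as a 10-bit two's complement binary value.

1. Binary of +265:  0100001001
2. Invert bits:     1011110110
3. Add 1:           1011110111

Answer: 1011110111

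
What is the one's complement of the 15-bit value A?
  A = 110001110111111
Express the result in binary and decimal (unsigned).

Flip each bit (0->1, 1->0):
  110001110111111
  001110001000000

Answer: 001110001000000 (7232)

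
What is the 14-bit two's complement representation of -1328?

1. Binary of +1328:  00010100110000
2. Invert bits:     11101011001111
3. Add 1:           11101011010000

Answer: 11101011010000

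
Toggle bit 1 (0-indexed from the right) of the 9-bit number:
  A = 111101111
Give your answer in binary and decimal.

Mask = 1 << 1 = 000000010
Bit 1 of A is 1; XOR with the mask flips it to 0.
  111101111
^ 000000010
-----------
  111101101

Answer: 111101101 (493)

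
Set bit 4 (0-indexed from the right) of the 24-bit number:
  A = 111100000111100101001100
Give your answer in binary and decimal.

Mask = 1 << 4 = 000000000000000000010000
Bit 4 of A is 0, so OR-ing with the mask flips it to 1.
  111100000111100101001100
| 000000000000000000010000
--------------------------
  111100000111100101011100

Answer: 111100000111100101011100 (15759708)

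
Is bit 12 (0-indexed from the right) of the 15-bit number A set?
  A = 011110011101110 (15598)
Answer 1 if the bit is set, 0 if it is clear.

Bit 12 is the 13th from the right.
  011110011101110
    ^
That bit is 1.

Answer: 1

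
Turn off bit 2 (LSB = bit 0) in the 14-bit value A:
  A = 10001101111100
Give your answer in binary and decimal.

Mask = ~(1 << 2) = 11111111111011
Bit 2 of A is 1, so AND-ing with the mask clears it to 0.
  10001101111100
& 11111111111011
----------------
  10001101111000

Answer: 10001101111000 (9080)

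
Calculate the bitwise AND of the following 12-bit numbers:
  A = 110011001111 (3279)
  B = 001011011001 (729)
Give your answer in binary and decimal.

Apply & to each column (1 only where both bits are 1):
  110011001111
& 001011011001
--------------
  000011001001

Answer: 000011001001 (201)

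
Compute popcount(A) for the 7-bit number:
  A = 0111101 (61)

0111101
1-bits at positions (from bit 0 = LSB): 0, 2, 3, 4, 5
Count = 5

Answer: 5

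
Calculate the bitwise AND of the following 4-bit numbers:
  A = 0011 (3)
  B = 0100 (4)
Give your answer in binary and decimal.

Apply & to each column (1 only where both bits are 1):
  0011
& 0100
------
  0000

Answer: 0000 (0)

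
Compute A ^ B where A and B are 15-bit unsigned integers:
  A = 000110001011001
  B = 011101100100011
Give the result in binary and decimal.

Apply ^ to each column (1 where bits differ):
  000110001011001
^ 011101100100011
-----------------
  011011101111010

Answer: 011011101111010 (14202)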